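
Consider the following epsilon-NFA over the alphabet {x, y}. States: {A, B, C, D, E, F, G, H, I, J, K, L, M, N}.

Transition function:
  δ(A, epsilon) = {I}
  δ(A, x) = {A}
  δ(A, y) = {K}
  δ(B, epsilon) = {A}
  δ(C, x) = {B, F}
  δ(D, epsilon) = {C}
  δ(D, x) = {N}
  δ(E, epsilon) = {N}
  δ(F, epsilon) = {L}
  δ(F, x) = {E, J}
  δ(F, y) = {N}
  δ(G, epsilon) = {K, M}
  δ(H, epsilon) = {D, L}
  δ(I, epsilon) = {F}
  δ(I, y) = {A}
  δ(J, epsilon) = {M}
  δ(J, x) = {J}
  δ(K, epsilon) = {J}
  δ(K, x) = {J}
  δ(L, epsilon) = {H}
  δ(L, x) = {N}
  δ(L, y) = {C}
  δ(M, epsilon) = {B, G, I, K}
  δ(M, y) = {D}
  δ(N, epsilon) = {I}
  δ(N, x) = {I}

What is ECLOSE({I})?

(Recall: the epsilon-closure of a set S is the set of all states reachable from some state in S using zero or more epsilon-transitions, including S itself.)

Start with {I}.
From I via epsilon: add F.
From F via epsilon: add L.
From L via epsilon: add H.
From H via epsilon: add D.
From D via epsilon: add C.
No new states can be added; the closed set is {C, D, F, H, I, L}.

{C, D, F, H, I, L}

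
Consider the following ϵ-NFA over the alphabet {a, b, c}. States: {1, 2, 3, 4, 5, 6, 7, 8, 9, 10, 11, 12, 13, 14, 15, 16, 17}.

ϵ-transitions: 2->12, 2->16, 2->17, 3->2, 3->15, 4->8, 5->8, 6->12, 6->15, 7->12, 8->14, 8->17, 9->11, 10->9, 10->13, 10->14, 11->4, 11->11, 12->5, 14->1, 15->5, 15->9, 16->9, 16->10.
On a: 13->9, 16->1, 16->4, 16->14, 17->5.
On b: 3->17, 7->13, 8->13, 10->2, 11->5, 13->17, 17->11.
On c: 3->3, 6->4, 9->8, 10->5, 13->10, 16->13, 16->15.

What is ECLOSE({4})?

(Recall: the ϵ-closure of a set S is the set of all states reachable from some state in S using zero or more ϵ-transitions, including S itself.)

Start with {4}.
From 4 via ϵ: add 8.
From 8 via ϵ: add 14, 17.
From 14 via ϵ: add 1.
No new states can be added; the closed set is {1, 4, 8, 14, 17}.

{1, 4, 8, 14, 17}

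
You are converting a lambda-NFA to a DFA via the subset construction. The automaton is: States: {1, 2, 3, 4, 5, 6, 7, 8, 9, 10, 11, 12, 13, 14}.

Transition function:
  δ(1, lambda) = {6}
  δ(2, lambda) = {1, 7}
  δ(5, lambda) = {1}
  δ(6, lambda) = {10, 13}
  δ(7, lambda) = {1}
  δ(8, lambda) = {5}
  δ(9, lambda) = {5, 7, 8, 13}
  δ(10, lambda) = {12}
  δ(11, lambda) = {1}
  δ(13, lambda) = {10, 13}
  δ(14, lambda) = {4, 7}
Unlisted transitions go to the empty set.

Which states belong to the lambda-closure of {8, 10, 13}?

Start with {8, 10, 13}.
From 8 via lambda: add 5.
From 10 via lambda: add 12.
From 5 via lambda: add 1.
From 1 via lambda: add 6.
No new states can be added; the closed set is {1, 5, 6, 8, 10, 12, 13}.

{1, 5, 6, 8, 10, 12, 13}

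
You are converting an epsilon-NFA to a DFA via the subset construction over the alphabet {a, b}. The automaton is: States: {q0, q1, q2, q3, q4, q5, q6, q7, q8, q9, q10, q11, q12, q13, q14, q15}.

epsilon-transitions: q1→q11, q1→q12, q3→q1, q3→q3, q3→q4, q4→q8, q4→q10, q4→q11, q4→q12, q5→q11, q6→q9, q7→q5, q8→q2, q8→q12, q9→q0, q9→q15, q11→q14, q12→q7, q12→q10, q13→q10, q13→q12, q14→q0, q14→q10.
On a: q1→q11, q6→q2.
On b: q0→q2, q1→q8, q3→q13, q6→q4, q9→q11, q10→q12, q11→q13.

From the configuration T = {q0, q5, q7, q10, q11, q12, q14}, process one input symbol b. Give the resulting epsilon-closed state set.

q0 on b → {q2}.
q10 on b → {q12}.
q11 on b → {q13}.
No b-transition from q5, q7, q12, q14.
Union after reading b: {q2, q12, q13}.
Now take the epsilon-closure:
From q12 via epsilon: add q7, q10.
From q7 via epsilon: add q5.
From q5 via epsilon: add q11.
From q11 via epsilon: add q14.
From q14 via epsilon: add q0.
No new states can be added; the closed set is {q0, q2, q5, q7, q10, q11, q12, q13, q14}.

{q0, q2, q5, q7, q10, q11, q12, q13, q14}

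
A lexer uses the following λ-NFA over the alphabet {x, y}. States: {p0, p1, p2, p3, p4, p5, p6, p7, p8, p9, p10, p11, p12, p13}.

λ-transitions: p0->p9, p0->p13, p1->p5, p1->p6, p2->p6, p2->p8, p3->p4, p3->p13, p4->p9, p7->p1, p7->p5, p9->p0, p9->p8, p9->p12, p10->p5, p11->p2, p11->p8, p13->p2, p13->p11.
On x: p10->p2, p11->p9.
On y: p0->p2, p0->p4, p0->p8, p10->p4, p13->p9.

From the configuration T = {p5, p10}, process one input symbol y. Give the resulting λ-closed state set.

{p0, p2, p4, p6, p8, p9, p11, p12, p13}

p10 on y → {p4}.
No y-transition from p5.
Union after reading y: {p4}.
Now take the λ-closure:
From p4 via λ: add p9.
From p9 via λ: add p0, p8, p12.
From p0 via λ: add p13.
From p13 via λ: add p2, p11.
From p2 via λ: add p6.
No new states can be added; the closed set is {p0, p2, p4, p6, p8, p9, p11, p12, p13}.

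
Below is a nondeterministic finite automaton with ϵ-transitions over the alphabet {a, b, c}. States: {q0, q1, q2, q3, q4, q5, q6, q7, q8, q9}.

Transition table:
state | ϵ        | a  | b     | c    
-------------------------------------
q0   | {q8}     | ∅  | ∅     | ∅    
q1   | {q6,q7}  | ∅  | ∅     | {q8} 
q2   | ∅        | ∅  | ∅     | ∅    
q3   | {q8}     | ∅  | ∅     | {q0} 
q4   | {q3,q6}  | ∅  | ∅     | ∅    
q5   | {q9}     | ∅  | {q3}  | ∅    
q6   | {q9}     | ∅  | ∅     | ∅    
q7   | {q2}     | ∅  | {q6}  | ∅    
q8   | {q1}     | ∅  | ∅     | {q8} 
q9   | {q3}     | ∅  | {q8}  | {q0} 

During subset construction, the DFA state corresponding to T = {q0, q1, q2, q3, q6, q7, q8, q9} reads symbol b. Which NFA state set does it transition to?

{q1, q2, q3, q6, q7, q8, q9}

q7 on b → {q6}.
q9 on b → {q8}.
No b-transition from q0, q1, q2, q3, q6, q8.
Union after reading b: {q6, q8}.
Now take the ϵ-closure:
From q6 via ϵ: add q9.
From q8 via ϵ: add q1.
From q1 via ϵ: add q7.
From q9 via ϵ: add q3.
From q7 via ϵ: add q2.
No new states can be added; the closed set is {q1, q2, q3, q6, q7, q8, q9}.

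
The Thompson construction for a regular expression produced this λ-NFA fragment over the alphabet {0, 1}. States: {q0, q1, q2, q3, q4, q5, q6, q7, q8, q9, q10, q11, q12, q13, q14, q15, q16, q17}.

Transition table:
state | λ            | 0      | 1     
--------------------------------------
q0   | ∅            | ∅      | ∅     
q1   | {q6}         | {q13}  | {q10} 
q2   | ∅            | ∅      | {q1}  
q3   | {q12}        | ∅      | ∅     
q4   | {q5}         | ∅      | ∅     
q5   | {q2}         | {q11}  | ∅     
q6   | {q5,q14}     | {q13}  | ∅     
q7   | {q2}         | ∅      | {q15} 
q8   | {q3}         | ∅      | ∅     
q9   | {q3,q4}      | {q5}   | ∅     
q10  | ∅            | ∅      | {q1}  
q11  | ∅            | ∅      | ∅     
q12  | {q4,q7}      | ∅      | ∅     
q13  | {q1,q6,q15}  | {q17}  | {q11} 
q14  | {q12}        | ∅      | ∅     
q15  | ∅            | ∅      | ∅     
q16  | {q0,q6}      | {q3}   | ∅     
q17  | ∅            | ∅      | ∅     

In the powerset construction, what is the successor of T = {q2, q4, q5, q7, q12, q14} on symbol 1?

{q1, q2, q4, q5, q6, q7, q12, q14, q15}

q2 on 1 → {q1}.
q7 on 1 → {q15}.
No 1-transition from q4, q5, q12, q14.
Union after reading 1: {q1, q15}.
Now take the λ-closure:
From q1 via λ: add q6.
From q6 via λ: add q5, q14.
From q5 via λ: add q2.
From q14 via λ: add q12.
From q12 via λ: add q4, q7.
No new states can be added; the closed set is {q1, q2, q4, q5, q6, q7, q12, q14, q15}.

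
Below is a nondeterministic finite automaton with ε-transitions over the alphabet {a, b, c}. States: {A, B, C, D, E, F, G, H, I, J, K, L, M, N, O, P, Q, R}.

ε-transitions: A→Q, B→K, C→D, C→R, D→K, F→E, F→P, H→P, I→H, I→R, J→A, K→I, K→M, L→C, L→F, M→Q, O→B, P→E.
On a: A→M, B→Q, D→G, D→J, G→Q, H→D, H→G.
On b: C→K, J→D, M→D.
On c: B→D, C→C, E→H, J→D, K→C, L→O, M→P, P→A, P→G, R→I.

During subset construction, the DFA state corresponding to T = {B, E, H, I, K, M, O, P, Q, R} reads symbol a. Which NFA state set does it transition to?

B on a → {Q}.
H on a → {D, G}.
No a-transition from E, I, K, M, O, P, Q, R.
Union after reading a: {D, G, Q}.
Now take the ε-closure:
From D via ε: add K.
From K via ε: add I, M.
From I via ε: add H, R.
From H via ε: add P.
From P via ε: add E.
No new states can be added; the closed set is {D, E, G, H, I, K, M, P, Q, R}.

{D, E, G, H, I, K, M, P, Q, R}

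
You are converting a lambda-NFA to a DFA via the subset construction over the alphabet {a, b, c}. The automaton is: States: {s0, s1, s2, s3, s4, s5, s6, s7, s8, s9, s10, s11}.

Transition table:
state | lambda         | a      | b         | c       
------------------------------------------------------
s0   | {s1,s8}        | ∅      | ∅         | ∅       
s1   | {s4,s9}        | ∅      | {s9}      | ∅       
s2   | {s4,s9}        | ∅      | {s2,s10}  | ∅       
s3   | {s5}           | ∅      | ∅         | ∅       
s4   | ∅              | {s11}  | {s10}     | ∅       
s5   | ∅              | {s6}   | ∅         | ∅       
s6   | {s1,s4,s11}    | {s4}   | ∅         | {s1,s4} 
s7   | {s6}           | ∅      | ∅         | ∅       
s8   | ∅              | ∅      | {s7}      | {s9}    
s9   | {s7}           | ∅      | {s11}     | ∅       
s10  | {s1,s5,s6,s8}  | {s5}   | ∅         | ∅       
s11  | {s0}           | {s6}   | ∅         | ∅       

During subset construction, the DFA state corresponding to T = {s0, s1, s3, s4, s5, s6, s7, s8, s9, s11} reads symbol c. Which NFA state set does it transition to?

s6 on c → {s1, s4}.
s8 on c → {s9}.
No c-transition from s0, s1, s3, s4, s5, s7, s9, s11.
Union after reading c: {s1, s4, s9}.
Now take the lambda-closure:
From s9 via lambda: add s7.
From s7 via lambda: add s6.
From s6 via lambda: add s11.
From s11 via lambda: add s0.
From s0 via lambda: add s8.
No new states can be added; the closed set is {s0, s1, s4, s6, s7, s8, s9, s11}.

{s0, s1, s4, s6, s7, s8, s9, s11}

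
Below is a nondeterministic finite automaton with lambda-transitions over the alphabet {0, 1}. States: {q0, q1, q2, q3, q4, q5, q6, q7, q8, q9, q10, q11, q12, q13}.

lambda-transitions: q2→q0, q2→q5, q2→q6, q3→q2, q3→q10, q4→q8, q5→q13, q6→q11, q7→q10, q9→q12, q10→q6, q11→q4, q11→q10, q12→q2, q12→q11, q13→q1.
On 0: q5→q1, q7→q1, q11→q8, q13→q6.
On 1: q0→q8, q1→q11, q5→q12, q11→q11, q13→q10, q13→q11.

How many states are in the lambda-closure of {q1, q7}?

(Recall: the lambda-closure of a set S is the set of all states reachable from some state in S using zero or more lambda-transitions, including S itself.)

7

Start with {q1, q7}.
From q7 via lambda: add q10.
From q10 via lambda: add q6.
From q6 via lambda: add q11.
From q11 via lambda: add q4.
From q4 via lambda: add q8.
lambda-closure = {q1, q4, q6, q7, q8, q10, q11}, which has 7 states.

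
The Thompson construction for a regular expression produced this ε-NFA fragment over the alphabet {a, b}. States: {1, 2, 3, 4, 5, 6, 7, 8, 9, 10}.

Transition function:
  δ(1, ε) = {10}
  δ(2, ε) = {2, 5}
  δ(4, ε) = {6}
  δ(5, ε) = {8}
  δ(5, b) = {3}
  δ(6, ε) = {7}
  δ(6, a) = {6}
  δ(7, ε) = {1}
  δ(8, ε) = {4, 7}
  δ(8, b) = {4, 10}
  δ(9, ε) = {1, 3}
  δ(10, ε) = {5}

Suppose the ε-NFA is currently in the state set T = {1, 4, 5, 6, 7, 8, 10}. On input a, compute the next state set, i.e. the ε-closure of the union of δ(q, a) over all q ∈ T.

6 on a → {6}.
No a-transition from 1, 4, 5, 7, 8, 10.
Union after reading a: {6}.
Now take the ε-closure:
From 6 via ε: add 7.
From 7 via ε: add 1.
From 1 via ε: add 10.
From 10 via ε: add 5.
From 5 via ε: add 8.
From 8 via ε: add 4.
No new states can be added; the closed set is {1, 4, 5, 6, 7, 8, 10}.

{1, 4, 5, 6, 7, 8, 10}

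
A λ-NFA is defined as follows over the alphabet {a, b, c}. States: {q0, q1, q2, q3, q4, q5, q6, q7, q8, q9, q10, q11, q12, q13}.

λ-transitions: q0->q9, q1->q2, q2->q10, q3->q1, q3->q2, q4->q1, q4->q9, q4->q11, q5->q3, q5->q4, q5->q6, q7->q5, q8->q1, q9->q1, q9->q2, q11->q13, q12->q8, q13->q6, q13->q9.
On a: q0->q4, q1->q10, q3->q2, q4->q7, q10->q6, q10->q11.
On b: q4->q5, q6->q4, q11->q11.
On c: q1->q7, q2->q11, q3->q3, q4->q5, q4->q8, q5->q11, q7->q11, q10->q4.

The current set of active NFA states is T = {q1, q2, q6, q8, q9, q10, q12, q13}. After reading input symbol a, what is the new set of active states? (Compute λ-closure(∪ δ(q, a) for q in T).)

{q1, q2, q6, q9, q10, q11, q13}

q1 on a → {q10}.
q10 on a → {q6, q11}.
No a-transition from q2, q6, q8, q9, q12, q13.
Union after reading a: {q6, q10, q11}.
Now take the λ-closure:
From q11 via λ: add q13.
From q13 via λ: add q9.
From q9 via λ: add q1, q2.
No new states can be added; the closed set is {q1, q2, q6, q9, q10, q11, q13}.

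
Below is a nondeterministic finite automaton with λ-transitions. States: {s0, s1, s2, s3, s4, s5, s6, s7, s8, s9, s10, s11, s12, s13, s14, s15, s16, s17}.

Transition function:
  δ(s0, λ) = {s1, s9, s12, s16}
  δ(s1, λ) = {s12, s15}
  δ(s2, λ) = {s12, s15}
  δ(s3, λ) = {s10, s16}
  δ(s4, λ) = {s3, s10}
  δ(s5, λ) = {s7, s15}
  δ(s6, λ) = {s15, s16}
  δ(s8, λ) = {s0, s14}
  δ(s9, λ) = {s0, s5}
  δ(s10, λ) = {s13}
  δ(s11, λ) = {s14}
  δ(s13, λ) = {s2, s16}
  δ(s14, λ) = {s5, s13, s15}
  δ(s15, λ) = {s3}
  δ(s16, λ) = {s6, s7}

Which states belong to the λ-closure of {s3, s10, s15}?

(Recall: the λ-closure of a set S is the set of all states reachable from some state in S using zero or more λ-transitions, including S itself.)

{s2, s3, s6, s7, s10, s12, s13, s15, s16}

Start with {s3, s10, s15}.
From s3 via λ: add s16.
From s10 via λ: add s13.
From s13 via λ: add s2.
From s16 via λ: add s6, s7.
From s2 via λ: add s12.
No new states can be added; the closed set is {s2, s3, s6, s7, s10, s12, s13, s15, s16}.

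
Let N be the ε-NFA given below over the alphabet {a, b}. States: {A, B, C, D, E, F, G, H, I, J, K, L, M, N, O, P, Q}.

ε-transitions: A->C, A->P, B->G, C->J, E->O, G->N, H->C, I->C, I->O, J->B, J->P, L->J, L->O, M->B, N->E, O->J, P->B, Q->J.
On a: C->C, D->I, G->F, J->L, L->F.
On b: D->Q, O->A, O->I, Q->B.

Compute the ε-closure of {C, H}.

Start with {C, H}.
From C via ε: add J.
From J via ε: add B, P.
From B via ε: add G.
From G via ε: add N.
From N via ε: add E.
From E via ε: add O.
No new states can be added; the closed set is {B, C, E, G, H, J, N, O, P}.

{B, C, E, G, H, J, N, O, P}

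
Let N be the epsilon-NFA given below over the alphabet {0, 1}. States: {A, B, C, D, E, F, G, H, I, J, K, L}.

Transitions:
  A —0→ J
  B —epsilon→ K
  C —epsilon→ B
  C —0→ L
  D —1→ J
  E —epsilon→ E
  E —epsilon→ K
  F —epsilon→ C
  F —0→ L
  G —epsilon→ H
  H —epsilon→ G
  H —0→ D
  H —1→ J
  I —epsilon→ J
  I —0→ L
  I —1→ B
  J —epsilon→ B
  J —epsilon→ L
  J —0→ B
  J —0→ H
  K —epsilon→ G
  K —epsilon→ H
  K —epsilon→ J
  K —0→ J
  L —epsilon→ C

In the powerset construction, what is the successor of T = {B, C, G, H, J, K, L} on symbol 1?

H on 1 → {J}.
No 1-transition from B, C, G, J, K, L.
Union after reading 1: {J}.
Now take the epsilon-closure:
From J via epsilon: add B, L.
From B via epsilon: add K.
From L via epsilon: add C.
From K via epsilon: add G, H.
No new states can be added; the closed set is {B, C, G, H, J, K, L}.

{B, C, G, H, J, K, L}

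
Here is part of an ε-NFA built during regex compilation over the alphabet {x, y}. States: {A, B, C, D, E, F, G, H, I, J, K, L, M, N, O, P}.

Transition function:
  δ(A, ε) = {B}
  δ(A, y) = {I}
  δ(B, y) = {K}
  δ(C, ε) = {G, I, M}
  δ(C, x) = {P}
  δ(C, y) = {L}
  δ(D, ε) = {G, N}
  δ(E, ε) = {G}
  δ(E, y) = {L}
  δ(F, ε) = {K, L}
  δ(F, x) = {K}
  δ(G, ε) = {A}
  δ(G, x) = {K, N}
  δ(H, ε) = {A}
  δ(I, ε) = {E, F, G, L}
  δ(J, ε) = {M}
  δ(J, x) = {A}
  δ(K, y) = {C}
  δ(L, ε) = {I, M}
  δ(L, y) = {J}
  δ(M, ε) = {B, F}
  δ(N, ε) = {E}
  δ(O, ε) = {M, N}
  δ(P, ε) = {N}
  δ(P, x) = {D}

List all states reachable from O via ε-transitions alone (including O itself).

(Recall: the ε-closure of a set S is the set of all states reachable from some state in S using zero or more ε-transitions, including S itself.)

{A, B, E, F, G, I, K, L, M, N, O}

Start with {O}.
From O via ε: add M, N.
From M via ε: add B, F.
From N via ε: add E.
From E via ε: add G.
From F via ε: add K, L.
From G via ε: add A.
From L via ε: add I.
No new states can be added; the closed set is {A, B, E, F, G, I, K, L, M, N, O}.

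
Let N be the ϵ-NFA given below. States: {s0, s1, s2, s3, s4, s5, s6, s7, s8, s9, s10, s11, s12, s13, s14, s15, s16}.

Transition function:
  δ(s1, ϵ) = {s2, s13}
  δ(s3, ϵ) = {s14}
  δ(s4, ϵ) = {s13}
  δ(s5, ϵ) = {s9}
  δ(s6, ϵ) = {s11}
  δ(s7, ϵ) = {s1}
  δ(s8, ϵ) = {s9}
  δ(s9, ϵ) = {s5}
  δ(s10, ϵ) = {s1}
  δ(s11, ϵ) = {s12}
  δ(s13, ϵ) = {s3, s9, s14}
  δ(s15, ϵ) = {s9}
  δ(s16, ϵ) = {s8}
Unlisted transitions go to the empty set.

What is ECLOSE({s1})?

{s1, s2, s3, s5, s9, s13, s14}

Start with {s1}.
From s1 via ϵ: add s2, s13.
From s13 via ϵ: add s3, s9, s14.
From s9 via ϵ: add s5.
No new states can be added; the closed set is {s1, s2, s3, s5, s9, s13, s14}.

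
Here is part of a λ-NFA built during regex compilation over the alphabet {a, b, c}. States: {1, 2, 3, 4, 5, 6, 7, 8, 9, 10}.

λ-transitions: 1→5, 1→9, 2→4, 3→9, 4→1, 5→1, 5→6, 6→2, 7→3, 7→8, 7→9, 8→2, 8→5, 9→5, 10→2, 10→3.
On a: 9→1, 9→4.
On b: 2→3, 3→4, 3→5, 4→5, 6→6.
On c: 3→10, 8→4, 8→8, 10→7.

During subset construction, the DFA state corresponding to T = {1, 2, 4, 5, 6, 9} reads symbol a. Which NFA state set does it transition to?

{1, 2, 4, 5, 6, 9}

9 on a → {1, 4}.
No a-transition from 1, 2, 4, 5, 6.
Union after reading a: {1, 4}.
Now take the λ-closure:
From 1 via λ: add 5, 9.
From 5 via λ: add 6.
From 6 via λ: add 2.
No new states can be added; the closed set is {1, 2, 4, 5, 6, 9}.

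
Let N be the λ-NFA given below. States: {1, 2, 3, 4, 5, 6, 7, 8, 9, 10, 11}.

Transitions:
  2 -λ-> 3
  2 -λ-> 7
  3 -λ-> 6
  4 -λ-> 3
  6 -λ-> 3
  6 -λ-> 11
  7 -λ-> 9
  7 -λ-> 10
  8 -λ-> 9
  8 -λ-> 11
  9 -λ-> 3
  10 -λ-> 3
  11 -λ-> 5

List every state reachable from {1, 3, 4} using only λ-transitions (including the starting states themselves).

{1, 3, 4, 5, 6, 11}

Start with {1, 3, 4}.
From 3 via λ: add 6.
From 6 via λ: add 11.
From 11 via λ: add 5.
No new states can be added; the closed set is {1, 3, 4, 5, 6, 11}.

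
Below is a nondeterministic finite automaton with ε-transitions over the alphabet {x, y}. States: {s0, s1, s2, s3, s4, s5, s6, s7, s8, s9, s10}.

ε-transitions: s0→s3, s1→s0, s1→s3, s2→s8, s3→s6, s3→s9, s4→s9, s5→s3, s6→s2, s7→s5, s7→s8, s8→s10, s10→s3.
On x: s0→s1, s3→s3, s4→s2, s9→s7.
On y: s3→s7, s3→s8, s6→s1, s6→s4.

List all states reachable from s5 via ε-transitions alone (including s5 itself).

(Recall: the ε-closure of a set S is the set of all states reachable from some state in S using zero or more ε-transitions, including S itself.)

{s2, s3, s5, s6, s8, s9, s10}

Start with {s5}.
From s5 via ε: add s3.
From s3 via ε: add s6, s9.
From s6 via ε: add s2.
From s2 via ε: add s8.
From s8 via ε: add s10.
No new states can be added; the closed set is {s2, s3, s5, s6, s8, s9, s10}.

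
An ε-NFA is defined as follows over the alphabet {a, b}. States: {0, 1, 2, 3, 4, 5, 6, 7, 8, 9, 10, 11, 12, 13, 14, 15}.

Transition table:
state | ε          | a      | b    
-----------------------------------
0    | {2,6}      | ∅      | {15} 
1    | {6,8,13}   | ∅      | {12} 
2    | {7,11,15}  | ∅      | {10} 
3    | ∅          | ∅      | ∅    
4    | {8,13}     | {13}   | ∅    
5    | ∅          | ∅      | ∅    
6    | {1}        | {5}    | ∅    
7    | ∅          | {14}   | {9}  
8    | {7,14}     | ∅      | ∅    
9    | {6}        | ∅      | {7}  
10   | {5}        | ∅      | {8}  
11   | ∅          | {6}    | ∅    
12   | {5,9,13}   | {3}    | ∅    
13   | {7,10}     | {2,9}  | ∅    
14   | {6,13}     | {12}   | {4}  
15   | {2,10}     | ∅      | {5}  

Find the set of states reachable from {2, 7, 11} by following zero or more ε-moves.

Start with {2, 7, 11}.
From 2 via ε: add 15.
From 15 via ε: add 10.
From 10 via ε: add 5.
No new states can be added; the closed set is {2, 5, 7, 10, 11, 15}.

{2, 5, 7, 10, 11, 15}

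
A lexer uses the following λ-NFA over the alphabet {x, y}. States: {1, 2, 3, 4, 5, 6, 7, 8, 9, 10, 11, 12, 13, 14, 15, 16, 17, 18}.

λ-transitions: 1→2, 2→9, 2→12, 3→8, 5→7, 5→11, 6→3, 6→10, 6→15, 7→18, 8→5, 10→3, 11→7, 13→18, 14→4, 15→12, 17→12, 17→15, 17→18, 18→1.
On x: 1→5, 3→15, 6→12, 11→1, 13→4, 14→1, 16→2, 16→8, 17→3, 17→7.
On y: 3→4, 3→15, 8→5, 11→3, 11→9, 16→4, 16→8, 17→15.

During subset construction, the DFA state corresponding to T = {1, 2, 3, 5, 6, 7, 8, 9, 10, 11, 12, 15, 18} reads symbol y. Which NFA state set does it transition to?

{1, 2, 3, 4, 5, 7, 8, 9, 11, 12, 15, 18}

3 on y → {4, 15}.
8 on y → {5}.
11 on y → {3, 9}.
No y-transition from 1, 2, 5, 6, 7, 9, 10, 12, 15, 18.
Union after reading y: {3, 4, 5, 9, 15}.
Now take the λ-closure:
From 3 via λ: add 8.
From 5 via λ: add 7, 11.
From 15 via λ: add 12.
From 7 via λ: add 18.
From 18 via λ: add 1.
From 1 via λ: add 2.
No new states can be added; the closed set is {1, 2, 3, 4, 5, 7, 8, 9, 11, 12, 15, 18}.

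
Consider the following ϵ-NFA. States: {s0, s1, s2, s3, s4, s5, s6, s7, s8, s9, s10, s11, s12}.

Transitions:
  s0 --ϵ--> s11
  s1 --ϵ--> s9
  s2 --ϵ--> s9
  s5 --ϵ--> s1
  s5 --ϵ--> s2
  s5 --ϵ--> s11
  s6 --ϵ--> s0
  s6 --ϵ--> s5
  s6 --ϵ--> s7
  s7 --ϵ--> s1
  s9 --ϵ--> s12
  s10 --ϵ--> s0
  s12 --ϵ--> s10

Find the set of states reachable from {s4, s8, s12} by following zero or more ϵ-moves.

Start with {s4, s8, s12}.
From s12 via ϵ: add s10.
From s10 via ϵ: add s0.
From s0 via ϵ: add s11.
No new states can be added; the closed set is {s0, s4, s8, s10, s11, s12}.

{s0, s4, s8, s10, s11, s12}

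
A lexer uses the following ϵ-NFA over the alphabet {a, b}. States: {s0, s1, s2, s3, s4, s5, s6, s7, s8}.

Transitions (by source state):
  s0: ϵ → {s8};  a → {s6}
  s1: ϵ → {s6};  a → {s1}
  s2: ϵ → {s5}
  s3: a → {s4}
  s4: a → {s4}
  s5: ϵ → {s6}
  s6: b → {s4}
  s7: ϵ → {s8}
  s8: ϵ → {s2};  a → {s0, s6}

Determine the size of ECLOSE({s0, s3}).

6

Start with {s0, s3}.
From s0 via ϵ: add s8.
From s8 via ϵ: add s2.
From s2 via ϵ: add s5.
From s5 via ϵ: add s6.
ϵ-closure = {s0, s2, s3, s5, s6, s8}, which has 6 states.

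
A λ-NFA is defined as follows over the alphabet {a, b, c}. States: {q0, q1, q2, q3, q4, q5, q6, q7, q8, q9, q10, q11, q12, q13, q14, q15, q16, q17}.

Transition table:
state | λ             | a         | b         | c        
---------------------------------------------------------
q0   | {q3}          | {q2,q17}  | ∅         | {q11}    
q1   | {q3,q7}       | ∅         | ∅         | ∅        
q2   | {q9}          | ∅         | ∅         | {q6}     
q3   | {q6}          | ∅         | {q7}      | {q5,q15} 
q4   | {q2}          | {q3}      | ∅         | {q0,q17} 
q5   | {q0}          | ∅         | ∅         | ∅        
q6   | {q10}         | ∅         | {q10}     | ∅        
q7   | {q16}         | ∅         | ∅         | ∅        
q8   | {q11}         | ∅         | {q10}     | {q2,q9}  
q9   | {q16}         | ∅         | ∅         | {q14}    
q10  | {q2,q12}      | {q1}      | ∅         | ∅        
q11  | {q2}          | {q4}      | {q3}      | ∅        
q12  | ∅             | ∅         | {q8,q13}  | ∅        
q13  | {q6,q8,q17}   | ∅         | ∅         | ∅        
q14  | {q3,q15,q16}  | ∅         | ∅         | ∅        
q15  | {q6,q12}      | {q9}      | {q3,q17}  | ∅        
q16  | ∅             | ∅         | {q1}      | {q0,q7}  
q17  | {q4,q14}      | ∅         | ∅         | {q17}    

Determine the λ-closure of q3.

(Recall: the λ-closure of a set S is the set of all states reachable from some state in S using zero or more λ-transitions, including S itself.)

{q2, q3, q6, q9, q10, q12, q16}

Start with {q3}.
From q3 via λ: add q6.
From q6 via λ: add q10.
From q10 via λ: add q2, q12.
From q2 via λ: add q9.
From q9 via λ: add q16.
No new states can be added; the closed set is {q2, q3, q6, q9, q10, q12, q16}.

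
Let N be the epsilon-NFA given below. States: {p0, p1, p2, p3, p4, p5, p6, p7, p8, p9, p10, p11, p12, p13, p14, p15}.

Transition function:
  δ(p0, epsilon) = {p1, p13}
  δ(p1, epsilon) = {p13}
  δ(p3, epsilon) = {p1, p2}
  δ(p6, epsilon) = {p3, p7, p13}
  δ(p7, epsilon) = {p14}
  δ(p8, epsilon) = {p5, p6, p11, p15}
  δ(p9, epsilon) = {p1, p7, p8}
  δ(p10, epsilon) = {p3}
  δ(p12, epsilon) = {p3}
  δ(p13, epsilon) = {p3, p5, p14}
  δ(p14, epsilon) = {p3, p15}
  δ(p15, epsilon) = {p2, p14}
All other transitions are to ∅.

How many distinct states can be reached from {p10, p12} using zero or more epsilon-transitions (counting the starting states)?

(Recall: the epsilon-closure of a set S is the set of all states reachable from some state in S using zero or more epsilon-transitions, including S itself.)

Start with {p10, p12}.
From p10 via epsilon: add p3.
From p3 via epsilon: add p1, p2.
From p1 via epsilon: add p13.
From p13 via epsilon: add p5, p14.
From p14 via epsilon: add p15.
epsilon-closure = {p1, p2, p3, p5, p10, p12, p13, p14, p15}, which has 9 states.

9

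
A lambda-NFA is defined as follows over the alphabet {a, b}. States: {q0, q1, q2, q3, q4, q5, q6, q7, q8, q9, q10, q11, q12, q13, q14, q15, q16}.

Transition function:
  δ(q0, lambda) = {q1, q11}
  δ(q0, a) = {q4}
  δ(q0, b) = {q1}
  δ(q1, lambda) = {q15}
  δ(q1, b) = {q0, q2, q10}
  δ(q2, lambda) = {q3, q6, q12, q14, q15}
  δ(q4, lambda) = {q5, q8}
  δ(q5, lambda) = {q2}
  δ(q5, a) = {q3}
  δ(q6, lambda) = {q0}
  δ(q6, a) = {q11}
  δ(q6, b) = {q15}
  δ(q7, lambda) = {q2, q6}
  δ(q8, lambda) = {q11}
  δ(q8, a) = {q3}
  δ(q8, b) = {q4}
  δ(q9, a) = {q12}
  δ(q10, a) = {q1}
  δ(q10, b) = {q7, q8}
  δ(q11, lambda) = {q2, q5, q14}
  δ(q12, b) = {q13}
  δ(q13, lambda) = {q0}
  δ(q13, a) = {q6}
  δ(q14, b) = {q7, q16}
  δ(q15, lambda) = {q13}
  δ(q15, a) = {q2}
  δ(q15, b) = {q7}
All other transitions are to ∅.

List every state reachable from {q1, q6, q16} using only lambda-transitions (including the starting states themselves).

Start with {q1, q6, q16}.
From q1 via lambda: add q15.
From q6 via lambda: add q0.
From q0 via lambda: add q11.
From q15 via lambda: add q13.
From q11 via lambda: add q2, q5, q14.
From q2 via lambda: add q3, q12.
No new states can be added; the closed set is {q0, q1, q2, q3, q5, q6, q11, q12, q13, q14, q15, q16}.

{q0, q1, q2, q3, q5, q6, q11, q12, q13, q14, q15, q16}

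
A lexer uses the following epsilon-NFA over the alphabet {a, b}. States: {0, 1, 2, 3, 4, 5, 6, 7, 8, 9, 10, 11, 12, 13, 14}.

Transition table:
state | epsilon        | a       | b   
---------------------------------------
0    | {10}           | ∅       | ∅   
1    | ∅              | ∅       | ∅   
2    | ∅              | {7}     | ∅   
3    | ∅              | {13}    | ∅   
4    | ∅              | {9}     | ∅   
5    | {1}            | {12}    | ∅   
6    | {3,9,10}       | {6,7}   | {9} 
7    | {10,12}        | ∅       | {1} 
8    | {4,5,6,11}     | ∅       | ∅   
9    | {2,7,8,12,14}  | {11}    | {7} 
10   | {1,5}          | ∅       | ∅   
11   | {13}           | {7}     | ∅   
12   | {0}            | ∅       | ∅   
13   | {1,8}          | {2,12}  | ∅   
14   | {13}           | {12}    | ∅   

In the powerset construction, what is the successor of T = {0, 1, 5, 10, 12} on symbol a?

5 on a → {12}.
No a-transition from 0, 1, 10, 12.
Union after reading a: {12}.
Now take the epsilon-closure:
From 12 via epsilon: add 0.
From 0 via epsilon: add 10.
From 10 via epsilon: add 1, 5.
No new states can be added; the closed set is {0, 1, 5, 10, 12}.

{0, 1, 5, 10, 12}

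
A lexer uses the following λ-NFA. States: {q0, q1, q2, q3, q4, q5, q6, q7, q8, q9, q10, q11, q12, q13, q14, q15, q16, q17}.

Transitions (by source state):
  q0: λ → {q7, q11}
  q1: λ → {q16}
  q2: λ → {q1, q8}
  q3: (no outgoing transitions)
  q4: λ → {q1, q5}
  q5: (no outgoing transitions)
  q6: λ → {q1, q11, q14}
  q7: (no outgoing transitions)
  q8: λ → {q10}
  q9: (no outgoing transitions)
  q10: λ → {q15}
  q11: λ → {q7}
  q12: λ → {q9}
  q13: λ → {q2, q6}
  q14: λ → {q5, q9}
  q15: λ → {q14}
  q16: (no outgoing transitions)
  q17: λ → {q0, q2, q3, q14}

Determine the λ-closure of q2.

Start with {q2}.
From q2 via λ: add q1, q8.
From q1 via λ: add q16.
From q8 via λ: add q10.
From q10 via λ: add q15.
From q15 via λ: add q14.
From q14 via λ: add q5, q9.
No new states can be added; the closed set is {q1, q2, q5, q8, q9, q10, q14, q15, q16}.

{q1, q2, q5, q8, q9, q10, q14, q15, q16}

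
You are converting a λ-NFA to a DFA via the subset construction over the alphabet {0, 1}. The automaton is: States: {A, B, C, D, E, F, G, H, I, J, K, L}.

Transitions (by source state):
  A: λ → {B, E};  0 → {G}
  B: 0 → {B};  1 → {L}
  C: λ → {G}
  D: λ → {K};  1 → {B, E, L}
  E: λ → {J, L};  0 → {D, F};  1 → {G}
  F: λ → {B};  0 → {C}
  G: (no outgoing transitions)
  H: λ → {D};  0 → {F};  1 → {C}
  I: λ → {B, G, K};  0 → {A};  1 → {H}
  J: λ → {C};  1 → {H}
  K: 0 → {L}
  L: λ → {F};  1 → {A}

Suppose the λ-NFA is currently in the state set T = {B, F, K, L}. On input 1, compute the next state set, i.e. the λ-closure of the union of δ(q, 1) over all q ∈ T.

B on 1 → {L}.
L on 1 → {A}.
No 1-transition from F, K.
Union after reading 1: {A, L}.
Now take the λ-closure:
From A via λ: add B, E.
From L via λ: add F.
From E via λ: add J.
From J via λ: add C.
From C via λ: add G.
No new states can be added; the closed set is {A, B, C, E, F, G, J, L}.

{A, B, C, E, F, G, J, L}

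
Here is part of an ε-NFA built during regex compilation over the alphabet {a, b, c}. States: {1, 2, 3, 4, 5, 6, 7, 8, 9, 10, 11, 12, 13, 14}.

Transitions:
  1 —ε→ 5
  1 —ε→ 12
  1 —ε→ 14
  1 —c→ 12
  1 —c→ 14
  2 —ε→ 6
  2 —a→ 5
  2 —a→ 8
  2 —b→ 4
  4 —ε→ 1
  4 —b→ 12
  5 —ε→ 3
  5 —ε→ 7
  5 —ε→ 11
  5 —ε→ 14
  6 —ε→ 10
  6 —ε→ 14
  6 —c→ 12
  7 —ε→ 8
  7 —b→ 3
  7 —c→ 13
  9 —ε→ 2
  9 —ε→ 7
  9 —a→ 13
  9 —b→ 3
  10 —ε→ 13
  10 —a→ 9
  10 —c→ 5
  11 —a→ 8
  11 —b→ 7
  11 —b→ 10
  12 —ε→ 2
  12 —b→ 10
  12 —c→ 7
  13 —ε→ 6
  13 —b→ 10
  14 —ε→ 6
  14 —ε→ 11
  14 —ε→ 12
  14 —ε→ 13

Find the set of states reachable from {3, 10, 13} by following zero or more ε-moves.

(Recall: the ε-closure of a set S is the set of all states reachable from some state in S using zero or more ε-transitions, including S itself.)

Start with {3, 10, 13}.
From 13 via ε: add 6.
From 6 via ε: add 14.
From 14 via ε: add 11, 12.
From 12 via ε: add 2.
No new states can be added; the closed set is {2, 3, 6, 10, 11, 12, 13, 14}.

{2, 3, 6, 10, 11, 12, 13, 14}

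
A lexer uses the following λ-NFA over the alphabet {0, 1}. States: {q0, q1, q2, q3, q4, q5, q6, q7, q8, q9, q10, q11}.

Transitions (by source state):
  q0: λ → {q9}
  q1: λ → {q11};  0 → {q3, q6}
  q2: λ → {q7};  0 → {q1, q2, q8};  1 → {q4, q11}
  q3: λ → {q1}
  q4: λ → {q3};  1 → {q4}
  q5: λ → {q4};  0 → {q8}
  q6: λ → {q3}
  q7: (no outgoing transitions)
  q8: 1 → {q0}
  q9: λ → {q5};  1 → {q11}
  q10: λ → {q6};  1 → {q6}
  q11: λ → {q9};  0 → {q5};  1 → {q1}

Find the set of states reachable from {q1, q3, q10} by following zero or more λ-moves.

Start with {q1, q3, q10}.
From q1 via λ: add q11.
From q10 via λ: add q6.
From q11 via λ: add q9.
From q9 via λ: add q5.
From q5 via λ: add q4.
No new states can be added; the closed set is {q1, q3, q4, q5, q6, q9, q10, q11}.

{q1, q3, q4, q5, q6, q9, q10, q11}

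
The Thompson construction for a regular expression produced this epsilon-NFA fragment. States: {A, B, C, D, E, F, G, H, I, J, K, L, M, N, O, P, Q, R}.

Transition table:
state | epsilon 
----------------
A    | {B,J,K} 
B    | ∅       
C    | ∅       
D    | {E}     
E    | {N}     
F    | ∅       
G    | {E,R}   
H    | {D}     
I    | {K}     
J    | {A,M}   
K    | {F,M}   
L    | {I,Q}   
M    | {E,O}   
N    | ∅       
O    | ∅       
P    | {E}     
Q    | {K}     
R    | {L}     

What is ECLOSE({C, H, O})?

Start with {C, H, O}.
From H via epsilon: add D.
From D via epsilon: add E.
From E via epsilon: add N.
No new states can be added; the closed set is {C, D, E, H, N, O}.

{C, D, E, H, N, O}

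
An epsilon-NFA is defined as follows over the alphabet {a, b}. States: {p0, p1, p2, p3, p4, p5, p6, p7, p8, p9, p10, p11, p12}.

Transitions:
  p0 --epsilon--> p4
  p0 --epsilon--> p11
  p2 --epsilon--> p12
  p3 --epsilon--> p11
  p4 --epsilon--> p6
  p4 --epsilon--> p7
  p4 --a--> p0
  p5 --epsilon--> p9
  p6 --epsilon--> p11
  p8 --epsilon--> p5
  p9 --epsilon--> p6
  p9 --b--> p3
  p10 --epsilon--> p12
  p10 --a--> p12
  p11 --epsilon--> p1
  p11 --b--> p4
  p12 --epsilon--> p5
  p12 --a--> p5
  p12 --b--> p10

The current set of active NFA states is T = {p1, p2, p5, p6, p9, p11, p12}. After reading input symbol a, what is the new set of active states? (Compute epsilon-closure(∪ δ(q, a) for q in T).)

p12 on a → {p5}.
No a-transition from p1, p2, p5, p6, p9, p11.
Union after reading a: {p5}.
Now take the epsilon-closure:
From p5 via epsilon: add p9.
From p9 via epsilon: add p6.
From p6 via epsilon: add p11.
From p11 via epsilon: add p1.
No new states can be added; the closed set is {p1, p5, p6, p9, p11}.

{p1, p5, p6, p9, p11}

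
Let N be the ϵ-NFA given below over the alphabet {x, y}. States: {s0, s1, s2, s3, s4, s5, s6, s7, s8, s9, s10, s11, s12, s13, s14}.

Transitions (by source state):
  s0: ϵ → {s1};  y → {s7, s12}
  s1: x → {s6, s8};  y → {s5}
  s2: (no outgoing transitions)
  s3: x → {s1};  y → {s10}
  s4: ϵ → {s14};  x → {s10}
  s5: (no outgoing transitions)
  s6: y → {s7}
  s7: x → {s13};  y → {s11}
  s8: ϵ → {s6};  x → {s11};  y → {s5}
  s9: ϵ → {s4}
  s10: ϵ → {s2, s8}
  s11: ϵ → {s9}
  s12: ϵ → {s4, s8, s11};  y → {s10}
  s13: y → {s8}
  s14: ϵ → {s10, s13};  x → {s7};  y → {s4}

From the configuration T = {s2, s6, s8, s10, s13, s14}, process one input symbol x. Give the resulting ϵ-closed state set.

{s2, s4, s6, s7, s8, s9, s10, s11, s13, s14}

s8 on x → {s11}.
s14 on x → {s7}.
No x-transition from s2, s6, s10, s13.
Union after reading x: {s7, s11}.
Now take the ϵ-closure:
From s11 via ϵ: add s9.
From s9 via ϵ: add s4.
From s4 via ϵ: add s14.
From s14 via ϵ: add s10, s13.
From s10 via ϵ: add s2, s8.
From s8 via ϵ: add s6.
No new states can be added; the closed set is {s2, s4, s6, s7, s8, s9, s10, s11, s13, s14}.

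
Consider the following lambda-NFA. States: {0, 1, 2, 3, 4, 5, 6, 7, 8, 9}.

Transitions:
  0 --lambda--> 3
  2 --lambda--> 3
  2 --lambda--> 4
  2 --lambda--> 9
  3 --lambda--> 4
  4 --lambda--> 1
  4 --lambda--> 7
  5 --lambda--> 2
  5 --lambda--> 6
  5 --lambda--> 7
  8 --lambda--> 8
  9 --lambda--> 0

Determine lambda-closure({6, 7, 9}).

Start with {6, 7, 9}.
From 9 via lambda: add 0.
From 0 via lambda: add 3.
From 3 via lambda: add 4.
From 4 via lambda: add 1.
No new states can be added; the closed set is {0, 1, 3, 4, 6, 7, 9}.

{0, 1, 3, 4, 6, 7, 9}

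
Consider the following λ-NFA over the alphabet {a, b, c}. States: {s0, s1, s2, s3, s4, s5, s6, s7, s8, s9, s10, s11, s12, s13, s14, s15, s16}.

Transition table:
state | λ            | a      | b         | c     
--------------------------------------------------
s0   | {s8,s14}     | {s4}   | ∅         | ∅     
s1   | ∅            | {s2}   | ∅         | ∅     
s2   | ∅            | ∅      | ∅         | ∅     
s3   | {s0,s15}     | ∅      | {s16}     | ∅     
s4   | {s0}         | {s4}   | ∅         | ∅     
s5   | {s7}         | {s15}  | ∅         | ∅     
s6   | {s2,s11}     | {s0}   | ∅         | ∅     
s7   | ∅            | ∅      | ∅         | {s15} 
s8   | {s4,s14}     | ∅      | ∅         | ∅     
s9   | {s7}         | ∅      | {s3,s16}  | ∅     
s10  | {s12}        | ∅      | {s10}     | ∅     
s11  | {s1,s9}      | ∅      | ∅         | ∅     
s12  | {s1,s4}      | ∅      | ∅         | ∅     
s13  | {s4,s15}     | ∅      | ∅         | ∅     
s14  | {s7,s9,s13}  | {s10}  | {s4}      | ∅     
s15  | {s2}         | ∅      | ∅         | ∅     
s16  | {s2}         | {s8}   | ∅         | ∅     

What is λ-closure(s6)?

{s1, s2, s6, s7, s9, s11}

Start with {s6}.
From s6 via λ: add s2, s11.
From s11 via λ: add s1, s9.
From s9 via λ: add s7.
No new states can be added; the closed set is {s1, s2, s6, s7, s9, s11}.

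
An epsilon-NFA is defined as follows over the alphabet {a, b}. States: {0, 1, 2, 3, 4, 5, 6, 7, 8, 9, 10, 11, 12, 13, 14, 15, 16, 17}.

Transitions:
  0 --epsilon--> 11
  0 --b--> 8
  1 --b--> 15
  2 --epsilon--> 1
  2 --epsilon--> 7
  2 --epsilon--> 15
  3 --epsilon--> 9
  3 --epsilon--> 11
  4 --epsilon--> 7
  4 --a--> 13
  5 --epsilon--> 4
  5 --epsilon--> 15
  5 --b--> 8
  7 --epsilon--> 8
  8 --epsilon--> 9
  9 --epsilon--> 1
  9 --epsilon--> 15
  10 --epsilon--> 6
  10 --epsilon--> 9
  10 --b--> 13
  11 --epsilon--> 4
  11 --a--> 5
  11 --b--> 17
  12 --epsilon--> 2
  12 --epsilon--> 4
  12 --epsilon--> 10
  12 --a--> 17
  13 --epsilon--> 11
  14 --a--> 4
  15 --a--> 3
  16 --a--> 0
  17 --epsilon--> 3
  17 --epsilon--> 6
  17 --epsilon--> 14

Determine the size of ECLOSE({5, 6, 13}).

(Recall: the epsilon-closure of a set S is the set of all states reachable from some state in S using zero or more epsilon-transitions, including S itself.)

10

Start with {5, 6, 13}.
From 5 via epsilon: add 4, 15.
From 13 via epsilon: add 11.
From 4 via epsilon: add 7.
From 7 via epsilon: add 8.
From 8 via epsilon: add 9.
From 9 via epsilon: add 1.
epsilon-closure = {1, 4, 5, 6, 7, 8, 9, 11, 13, 15}, which has 10 states.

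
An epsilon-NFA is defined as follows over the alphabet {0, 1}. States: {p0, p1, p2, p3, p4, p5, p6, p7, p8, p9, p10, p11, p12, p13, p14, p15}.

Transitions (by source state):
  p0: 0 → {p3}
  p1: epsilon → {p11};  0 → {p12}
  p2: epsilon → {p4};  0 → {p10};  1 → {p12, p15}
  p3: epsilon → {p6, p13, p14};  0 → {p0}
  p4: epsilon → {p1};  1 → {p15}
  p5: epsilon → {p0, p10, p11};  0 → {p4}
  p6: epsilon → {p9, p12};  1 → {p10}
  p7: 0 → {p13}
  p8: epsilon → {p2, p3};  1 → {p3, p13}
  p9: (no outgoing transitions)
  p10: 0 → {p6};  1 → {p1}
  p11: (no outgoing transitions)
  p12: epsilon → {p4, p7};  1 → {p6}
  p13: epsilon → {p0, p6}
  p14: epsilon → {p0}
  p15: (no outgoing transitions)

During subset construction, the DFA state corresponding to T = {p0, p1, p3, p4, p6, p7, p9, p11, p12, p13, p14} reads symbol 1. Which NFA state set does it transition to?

p4 on 1 → {p15}.
p6 on 1 → {p10}.
p12 on 1 → {p6}.
No 1-transition from p0, p1, p3, p7, p9, p11, p13, p14.
Union after reading 1: {p6, p10, p15}.
Now take the epsilon-closure:
From p6 via epsilon: add p9, p12.
From p12 via epsilon: add p4, p7.
From p4 via epsilon: add p1.
From p1 via epsilon: add p11.
No new states can be added; the closed set is {p1, p4, p6, p7, p9, p10, p11, p12, p15}.

{p1, p4, p6, p7, p9, p10, p11, p12, p15}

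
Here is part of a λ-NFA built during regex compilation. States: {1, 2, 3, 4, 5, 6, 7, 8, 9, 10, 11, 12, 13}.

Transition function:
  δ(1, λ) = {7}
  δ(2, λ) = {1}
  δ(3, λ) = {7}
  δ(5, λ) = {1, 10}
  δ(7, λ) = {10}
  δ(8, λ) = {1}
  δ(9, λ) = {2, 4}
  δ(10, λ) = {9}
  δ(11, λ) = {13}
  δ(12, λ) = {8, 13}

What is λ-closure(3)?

{1, 2, 3, 4, 7, 9, 10}

Start with {3}.
From 3 via λ: add 7.
From 7 via λ: add 10.
From 10 via λ: add 9.
From 9 via λ: add 2, 4.
From 2 via λ: add 1.
No new states can be added; the closed set is {1, 2, 3, 4, 7, 9, 10}.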